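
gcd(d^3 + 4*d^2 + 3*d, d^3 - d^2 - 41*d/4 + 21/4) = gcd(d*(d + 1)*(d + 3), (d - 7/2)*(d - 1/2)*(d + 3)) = d + 3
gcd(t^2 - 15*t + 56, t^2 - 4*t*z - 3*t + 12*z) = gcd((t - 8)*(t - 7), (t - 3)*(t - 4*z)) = 1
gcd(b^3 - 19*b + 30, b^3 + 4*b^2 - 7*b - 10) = b^2 + 3*b - 10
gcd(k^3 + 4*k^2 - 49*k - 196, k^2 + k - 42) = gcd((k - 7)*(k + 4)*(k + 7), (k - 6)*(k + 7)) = k + 7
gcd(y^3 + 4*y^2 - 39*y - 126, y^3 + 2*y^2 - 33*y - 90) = y^2 - 3*y - 18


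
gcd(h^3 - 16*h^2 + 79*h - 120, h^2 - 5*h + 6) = h - 3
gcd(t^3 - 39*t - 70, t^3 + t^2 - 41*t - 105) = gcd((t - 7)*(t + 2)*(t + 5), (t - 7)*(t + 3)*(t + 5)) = t^2 - 2*t - 35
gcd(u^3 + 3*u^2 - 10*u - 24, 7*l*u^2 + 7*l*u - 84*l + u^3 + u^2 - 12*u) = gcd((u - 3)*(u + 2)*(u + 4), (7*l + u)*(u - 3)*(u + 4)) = u^2 + u - 12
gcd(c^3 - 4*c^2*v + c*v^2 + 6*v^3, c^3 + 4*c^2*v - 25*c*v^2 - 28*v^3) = c + v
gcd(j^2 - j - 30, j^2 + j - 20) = j + 5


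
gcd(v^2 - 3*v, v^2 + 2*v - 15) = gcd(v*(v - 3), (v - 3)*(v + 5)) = v - 3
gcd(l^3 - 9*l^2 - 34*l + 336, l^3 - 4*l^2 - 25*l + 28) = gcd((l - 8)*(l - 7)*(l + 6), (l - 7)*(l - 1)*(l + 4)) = l - 7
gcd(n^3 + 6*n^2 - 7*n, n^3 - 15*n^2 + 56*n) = n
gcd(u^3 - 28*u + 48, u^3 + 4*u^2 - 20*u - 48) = u^2 + 2*u - 24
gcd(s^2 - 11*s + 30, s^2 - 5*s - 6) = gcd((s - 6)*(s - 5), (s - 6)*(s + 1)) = s - 6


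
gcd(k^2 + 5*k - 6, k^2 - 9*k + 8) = k - 1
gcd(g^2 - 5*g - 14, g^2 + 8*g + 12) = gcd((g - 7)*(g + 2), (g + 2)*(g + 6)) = g + 2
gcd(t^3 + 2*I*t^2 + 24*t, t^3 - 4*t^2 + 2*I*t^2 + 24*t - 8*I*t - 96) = t^2 + 2*I*t + 24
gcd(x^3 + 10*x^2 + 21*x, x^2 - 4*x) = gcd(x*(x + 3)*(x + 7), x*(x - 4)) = x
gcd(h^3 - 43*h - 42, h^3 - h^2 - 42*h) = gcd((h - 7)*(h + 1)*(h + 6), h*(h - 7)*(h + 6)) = h^2 - h - 42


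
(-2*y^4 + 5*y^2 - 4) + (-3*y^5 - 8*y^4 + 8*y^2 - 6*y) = -3*y^5 - 10*y^4 + 13*y^2 - 6*y - 4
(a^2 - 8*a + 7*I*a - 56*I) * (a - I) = a^3 - 8*a^2 + 6*I*a^2 + 7*a - 48*I*a - 56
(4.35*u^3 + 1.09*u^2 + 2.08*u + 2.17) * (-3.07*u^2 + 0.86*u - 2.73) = -13.3545*u^5 + 0.394699999999999*u^4 - 17.3237*u^3 - 7.8488*u^2 - 3.8122*u - 5.9241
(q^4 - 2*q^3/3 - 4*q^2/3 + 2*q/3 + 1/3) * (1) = q^4 - 2*q^3/3 - 4*q^2/3 + 2*q/3 + 1/3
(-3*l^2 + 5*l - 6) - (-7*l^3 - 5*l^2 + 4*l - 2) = 7*l^3 + 2*l^2 + l - 4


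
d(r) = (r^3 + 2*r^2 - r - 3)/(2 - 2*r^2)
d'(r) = 4*r*(r^3 + 2*r^2 - r - 3)/(2 - 2*r^2)^2 + (3*r^2 + 4*r - 1)/(2 - 2*r^2)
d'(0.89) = -21.09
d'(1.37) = -2.28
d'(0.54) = -1.58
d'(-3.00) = -0.45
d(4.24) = -3.09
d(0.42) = -1.82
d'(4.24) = -0.51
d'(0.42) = -1.12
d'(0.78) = -5.59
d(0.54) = -1.98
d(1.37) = -1.11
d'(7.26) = -0.50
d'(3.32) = -0.53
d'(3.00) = -0.55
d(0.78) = -2.67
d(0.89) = -3.85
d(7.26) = -4.62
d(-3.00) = 0.56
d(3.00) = -2.44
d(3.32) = -2.61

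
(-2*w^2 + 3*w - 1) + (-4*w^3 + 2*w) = -4*w^3 - 2*w^2 + 5*w - 1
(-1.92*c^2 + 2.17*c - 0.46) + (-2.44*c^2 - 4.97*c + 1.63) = -4.36*c^2 - 2.8*c + 1.17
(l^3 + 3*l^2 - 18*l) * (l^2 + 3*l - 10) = l^5 + 6*l^4 - 19*l^3 - 84*l^2 + 180*l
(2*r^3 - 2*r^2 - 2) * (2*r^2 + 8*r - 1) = 4*r^5 + 12*r^4 - 18*r^3 - 2*r^2 - 16*r + 2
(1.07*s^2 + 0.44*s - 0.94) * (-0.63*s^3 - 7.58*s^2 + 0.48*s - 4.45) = -0.6741*s^5 - 8.3878*s^4 - 2.2294*s^3 + 2.5749*s^2 - 2.4092*s + 4.183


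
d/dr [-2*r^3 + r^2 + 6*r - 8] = -6*r^2 + 2*r + 6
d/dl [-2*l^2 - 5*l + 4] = -4*l - 5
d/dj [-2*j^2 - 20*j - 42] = -4*j - 20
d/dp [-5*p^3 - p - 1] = -15*p^2 - 1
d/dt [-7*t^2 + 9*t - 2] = 9 - 14*t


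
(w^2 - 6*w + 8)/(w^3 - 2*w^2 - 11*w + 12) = (w - 2)/(w^2 + 2*w - 3)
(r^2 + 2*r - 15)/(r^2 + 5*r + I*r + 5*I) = (r - 3)/(r + I)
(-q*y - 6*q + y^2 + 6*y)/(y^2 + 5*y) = (-q*y - 6*q + y^2 + 6*y)/(y*(y + 5))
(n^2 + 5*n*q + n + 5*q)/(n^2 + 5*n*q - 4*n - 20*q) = (n + 1)/(n - 4)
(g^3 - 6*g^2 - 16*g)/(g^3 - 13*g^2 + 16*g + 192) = g*(g + 2)/(g^2 - 5*g - 24)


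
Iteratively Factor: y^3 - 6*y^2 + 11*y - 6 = (y - 1)*(y^2 - 5*y + 6) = (y - 2)*(y - 1)*(y - 3)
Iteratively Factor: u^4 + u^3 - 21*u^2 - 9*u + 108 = (u - 3)*(u^3 + 4*u^2 - 9*u - 36) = (u - 3)*(u + 4)*(u^2 - 9) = (u - 3)*(u + 3)*(u + 4)*(u - 3)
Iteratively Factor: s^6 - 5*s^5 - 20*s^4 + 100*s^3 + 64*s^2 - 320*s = (s - 2)*(s^5 - 3*s^4 - 26*s^3 + 48*s^2 + 160*s) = (s - 5)*(s - 2)*(s^4 + 2*s^3 - 16*s^2 - 32*s) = (s - 5)*(s - 2)*(s + 2)*(s^3 - 16*s) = (s - 5)*(s - 4)*(s - 2)*(s + 2)*(s^2 + 4*s) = s*(s - 5)*(s - 4)*(s - 2)*(s + 2)*(s + 4)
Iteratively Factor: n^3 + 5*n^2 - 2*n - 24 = (n - 2)*(n^2 + 7*n + 12) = (n - 2)*(n + 4)*(n + 3)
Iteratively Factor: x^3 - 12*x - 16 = (x + 2)*(x^2 - 2*x - 8) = (x + 2)^2*(x - 4)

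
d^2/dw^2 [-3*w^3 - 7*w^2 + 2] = -18*w - 14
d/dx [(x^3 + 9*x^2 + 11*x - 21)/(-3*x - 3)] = 2*(-x^3 - 6*x^2 - 9*x - 16)/(3*(x^2 + 2*x + 1))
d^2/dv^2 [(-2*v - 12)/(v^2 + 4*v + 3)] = 4*(-4*(v + 2)^2*(v + 6) + (3*v + 10)*(v^2 + 4*v + 3))/(v^2 + 4*v + 3)^3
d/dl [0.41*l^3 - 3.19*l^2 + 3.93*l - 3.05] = 1.23*l^2 - 6.38*l + 3.93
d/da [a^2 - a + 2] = 2*a - 1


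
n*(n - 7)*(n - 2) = n^3 - 9*n^2 + 14*n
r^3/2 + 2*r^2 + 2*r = r*(r/2 + 1)*(r + 2)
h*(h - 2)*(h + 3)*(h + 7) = h^4 + 8*h^3 + h^2 - 42*h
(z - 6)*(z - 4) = z^2 - 10*z + 24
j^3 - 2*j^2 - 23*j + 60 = (j - 4)*(j - 3)*(j + 5)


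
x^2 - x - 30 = (x - 6)*(x + 5)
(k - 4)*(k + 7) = k^2 + 3*k - 28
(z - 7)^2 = z^2 - 14*z + 49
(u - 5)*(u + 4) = u^2 - u - 20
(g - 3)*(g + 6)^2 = g^3 + 9*g^2 - 108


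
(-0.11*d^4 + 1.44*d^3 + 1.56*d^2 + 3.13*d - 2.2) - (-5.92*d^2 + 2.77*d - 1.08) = -0.11*d^4 + 1.44*d^3 + 7.48*d^2 + 0.36*d - 1.12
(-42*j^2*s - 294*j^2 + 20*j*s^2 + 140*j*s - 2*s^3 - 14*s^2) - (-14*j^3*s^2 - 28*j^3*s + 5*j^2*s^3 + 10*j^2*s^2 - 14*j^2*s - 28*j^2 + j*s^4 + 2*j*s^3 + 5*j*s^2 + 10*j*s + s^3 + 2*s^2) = 14*j^3*s^2 + 28*j^3*s - 5*j^2*s^3 - 10*j^2*s^2 - 28*j^2*s - 266*j^2 - j*s^4 - 2*j*s^3 + 15*j*s^2 + 130*j*s - 3*s^3 - 16*s^2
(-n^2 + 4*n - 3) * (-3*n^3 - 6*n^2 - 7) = 3*n^5 - 6*n^4 - 15*n^3 + 25*n^2 - 28*n + 21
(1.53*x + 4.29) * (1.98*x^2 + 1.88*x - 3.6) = 3.0294*x^3 + 11.3706*x^2 + 2.5572*x - 15.444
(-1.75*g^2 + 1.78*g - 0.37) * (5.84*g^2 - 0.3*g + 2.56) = -10.22*g^4 + 10.9202*g^3 - 7.1748*g^2 + 4.6678*g - 0.9472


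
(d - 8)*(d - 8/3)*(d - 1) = d^3 - 35*d^2/3 + 32*d - 64/3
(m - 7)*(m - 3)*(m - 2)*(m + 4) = m^4 - 8*m^3 - 7*m^2 + 122*m - 168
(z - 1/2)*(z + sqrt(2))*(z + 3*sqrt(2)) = z^3 - z^2/2 + 4*sqrt(2)*z^2 - 2*sqrt(2)*z + 6*z - 3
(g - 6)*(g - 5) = g^2 - 11*g + 30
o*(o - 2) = o^2 - 2*o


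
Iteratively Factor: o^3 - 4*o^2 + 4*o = (o)*(o^2 - 4*o + 4) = o*(o - 2)*(o - 2)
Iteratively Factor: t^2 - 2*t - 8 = (t - 4)*(t + 2)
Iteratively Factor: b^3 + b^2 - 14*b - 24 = (b + 3)*(b^2 - 2*b - 8) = (b - 4)*(b + 3)*(b + 2)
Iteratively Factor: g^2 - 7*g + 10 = (g - 2)*(g - 5)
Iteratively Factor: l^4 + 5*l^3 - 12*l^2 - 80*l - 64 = (l + 4)*(l^3 + l^2 - 16*l - 16) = (l + 1)*(l + 4)*(l^2 - 16) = (l + 1)*(l + 4)^2*(l - 4)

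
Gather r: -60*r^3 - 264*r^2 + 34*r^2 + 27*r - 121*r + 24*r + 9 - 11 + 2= -60*r^3 - 230*r^2 - 70*r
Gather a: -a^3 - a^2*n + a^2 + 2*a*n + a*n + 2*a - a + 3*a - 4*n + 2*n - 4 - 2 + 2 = -a^3 + a^2*(1 - n) + a*(3*n + 4) - 2*n - 4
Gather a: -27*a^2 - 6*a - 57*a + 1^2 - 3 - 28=-27*a^2 - 63*a - 30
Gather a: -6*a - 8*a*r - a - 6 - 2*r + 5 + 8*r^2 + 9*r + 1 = a*(-8*r - 7) + 8*r^2 + 7*r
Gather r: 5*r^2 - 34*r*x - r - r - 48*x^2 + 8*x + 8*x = 5*r^2 + r*(-34*x - 2) - 48*x^2 + 16*x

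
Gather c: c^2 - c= c^2 - c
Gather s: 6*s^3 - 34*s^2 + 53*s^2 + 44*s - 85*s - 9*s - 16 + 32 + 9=6*s^3 + 19*s^2 - 50*s + 25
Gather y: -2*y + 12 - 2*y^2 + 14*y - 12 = -2*y^2 + 12*y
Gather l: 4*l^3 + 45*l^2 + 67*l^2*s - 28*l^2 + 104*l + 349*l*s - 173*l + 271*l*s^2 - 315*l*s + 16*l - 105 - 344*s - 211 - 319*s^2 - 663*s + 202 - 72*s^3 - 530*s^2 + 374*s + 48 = 4*l^3 + l^2*(67*s + 17) + l*(271*s^2 + 34*s - 53) - 72*s^3 - 849*s^2 - 633*s - 66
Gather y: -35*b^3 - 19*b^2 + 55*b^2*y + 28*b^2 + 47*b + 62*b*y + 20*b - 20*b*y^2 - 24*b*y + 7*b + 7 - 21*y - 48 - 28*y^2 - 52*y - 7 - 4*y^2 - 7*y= -35*b^3 + 9*b^2 + 74*b + y^2*(-20*b - 32) + y*(55*b^2 + 38*b - 80) - 48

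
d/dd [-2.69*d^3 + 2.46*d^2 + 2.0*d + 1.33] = -8.07*d^2 + 4.92*d + 2.0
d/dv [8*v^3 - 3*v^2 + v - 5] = 24*v^2 - 6*v + 1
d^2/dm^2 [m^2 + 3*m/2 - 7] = 2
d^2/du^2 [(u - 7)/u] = -14/u^3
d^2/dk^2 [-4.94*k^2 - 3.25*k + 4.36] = -9.88000000000000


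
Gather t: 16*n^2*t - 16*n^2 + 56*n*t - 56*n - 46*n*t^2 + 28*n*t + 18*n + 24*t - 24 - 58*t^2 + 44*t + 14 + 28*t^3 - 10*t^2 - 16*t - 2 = -16*n^2 - 38*n + 28*t^3 + t^2*(-46*n - 68) + t*(16*n^2 + 84*n + 52) - 12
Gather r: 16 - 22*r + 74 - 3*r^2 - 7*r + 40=-3*r^2 - 29*r + 130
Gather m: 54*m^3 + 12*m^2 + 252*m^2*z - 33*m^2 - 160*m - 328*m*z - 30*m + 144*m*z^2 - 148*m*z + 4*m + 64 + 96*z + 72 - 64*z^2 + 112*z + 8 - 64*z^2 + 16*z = 54*m^3 + m^2*(252*z - 21) + m*(144*z^2 - 476*z - 186) - 128*z^2 + 224*z + 144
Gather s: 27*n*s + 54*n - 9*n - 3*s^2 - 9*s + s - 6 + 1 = 45*n - 3*s^2 + s*(27*n - 8) - 5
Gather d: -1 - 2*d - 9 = -2*d - 10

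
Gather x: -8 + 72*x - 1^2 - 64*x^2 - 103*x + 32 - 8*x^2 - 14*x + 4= -72*x^2 - 45*x + 27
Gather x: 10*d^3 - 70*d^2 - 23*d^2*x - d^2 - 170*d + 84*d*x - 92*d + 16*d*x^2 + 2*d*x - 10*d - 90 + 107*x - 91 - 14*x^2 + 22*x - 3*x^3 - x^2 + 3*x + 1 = 10*d^3 - 71*d^2 - 272*d - 3*x^3 + x^2*(16*d - 15) + x*(-23*d^2 + 86*d + 132) - 180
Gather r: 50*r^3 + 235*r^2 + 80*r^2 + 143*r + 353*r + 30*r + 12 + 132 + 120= 50*r^3 + 315*r^2 + 526*r + 264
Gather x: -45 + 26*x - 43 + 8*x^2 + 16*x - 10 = 8*x^2 + 42*x - 98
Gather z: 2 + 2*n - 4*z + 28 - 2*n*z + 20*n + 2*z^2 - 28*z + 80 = 22*n + 2*z^2 + z*(-2*n - 32) + 110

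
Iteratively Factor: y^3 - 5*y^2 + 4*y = (y - 1)*(y^2 - 4*y) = (y - 4)*(y - 1)*(y)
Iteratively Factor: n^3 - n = (n + 1)*(n^2 - n) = n*(n + 1)*(n - 1)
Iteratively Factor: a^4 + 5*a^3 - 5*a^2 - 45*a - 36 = (a - 3)*(a^3 + 8*a^2 + 19*a + 12) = (a - 3)*(a + 3)*(a^2 + 5*a + 4) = (a - 3)*(a + 3)*(a + 4)*(a + 1)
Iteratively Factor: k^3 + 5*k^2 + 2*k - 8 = (k + 4)*(k^2 + k - 2) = (k - 1)*(k + 4)*(k + 2)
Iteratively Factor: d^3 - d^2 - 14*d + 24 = (d - 2)*(d^2 + d - 12) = (d - 2)*(d + 4)*(d - 3)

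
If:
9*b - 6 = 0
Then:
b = 2/3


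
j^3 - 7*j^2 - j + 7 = (j - 7)*(j - 1)*(j + 1)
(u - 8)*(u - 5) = u^2 - 13*u + 40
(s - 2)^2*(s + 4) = s^3 - 12*s + 16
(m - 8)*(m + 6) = m^2 - 2*m - 48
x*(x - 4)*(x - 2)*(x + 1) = x^4 - 5*x^3 + 2*x^2 + 8*x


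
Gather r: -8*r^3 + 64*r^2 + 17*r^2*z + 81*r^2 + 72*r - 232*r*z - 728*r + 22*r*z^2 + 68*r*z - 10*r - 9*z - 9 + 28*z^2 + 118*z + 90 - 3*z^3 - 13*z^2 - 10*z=-8*r^3 + r^2*(17*z + 145) + r*(22*z^2 - 164*z - 666) - 3*z^3 + 15*z^2 + 99*z + 81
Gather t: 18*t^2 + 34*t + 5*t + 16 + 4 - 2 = 18*t^2 + 39*t + 18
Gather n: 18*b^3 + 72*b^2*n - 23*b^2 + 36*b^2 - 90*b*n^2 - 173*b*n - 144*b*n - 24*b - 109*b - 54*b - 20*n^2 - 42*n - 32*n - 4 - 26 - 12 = 18*b^3 + 13*b^2 - 187*b + n^2*(-90*b - 20) + n*(72*b^2 - 317*b - 74) - 42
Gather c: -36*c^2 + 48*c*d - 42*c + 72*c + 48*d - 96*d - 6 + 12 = -36*c^2 + c*(48*d + 30) - 48*d + 6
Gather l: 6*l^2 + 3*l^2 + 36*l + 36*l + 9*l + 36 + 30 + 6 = 9*l^2 + 81*l + 72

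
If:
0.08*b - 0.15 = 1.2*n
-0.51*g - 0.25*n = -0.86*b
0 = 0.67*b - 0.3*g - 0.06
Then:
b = 0.45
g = 0.81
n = -0.09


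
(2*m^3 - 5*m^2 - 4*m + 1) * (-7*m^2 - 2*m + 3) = -14*m^5 + 31*m^4 + 44*m^3 - 14*m^2 - 14*m + 3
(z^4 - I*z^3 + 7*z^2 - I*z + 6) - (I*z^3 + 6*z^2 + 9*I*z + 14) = z^4 - 2*I*z^3 + z^2 - 10*I*z - 8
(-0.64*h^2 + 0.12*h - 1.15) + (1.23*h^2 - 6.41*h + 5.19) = 0.59*h^2 - 6.29*h + 4.04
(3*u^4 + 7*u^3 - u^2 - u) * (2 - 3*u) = -9*u^5 - 15*u^4 + 17*u^3 + u^2 - 2*u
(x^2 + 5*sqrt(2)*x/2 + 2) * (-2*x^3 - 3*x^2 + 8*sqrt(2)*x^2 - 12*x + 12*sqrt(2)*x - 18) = -2*x^5 - 3*x^4 + 3*sqrt(2)*x^4 + 9*sqrt(2)*x^3/2 + 24*x^3 - 14*sqrt(2)*x^2 + 36*x^2 - 21*sqrt(2)*x - 24*x - 36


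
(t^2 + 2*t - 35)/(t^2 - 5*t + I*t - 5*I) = (t + 7)/(t + I)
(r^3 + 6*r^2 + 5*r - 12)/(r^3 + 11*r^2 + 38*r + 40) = (r^2 + 2*r - 3)/(r^2 + 7*r + 10)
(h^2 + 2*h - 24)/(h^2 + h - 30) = (h - 4)/(h - 5)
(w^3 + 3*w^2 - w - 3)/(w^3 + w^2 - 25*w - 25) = (w^2 + 2*w - 3)/(w^2 - 25)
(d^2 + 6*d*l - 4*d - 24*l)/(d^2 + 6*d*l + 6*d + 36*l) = (d - 4)/(d + 6)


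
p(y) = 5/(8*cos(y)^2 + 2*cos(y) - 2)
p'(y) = 5*(16*sin(y)*cos(y) + 2*sin(y))/(8*cos(y)^2 + 2*cos(y) - 2)^2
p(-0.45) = 0.80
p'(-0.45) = -0.90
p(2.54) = 2.80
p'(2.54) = -9.90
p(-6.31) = 0.63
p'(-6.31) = -0.04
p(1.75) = -2.38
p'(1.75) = -0.95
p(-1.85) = -2.57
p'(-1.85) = 3.07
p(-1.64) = -2.38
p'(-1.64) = -1.01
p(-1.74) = -2.37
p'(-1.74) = 0.77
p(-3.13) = 1.25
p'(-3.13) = 0.05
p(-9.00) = 1.77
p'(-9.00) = 3.26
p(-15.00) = 4.56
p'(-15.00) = 27.41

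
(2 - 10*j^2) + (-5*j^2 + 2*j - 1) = -15*j^2 + 2*j + 1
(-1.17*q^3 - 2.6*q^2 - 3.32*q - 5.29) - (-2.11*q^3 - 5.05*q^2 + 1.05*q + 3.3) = 0.94*q^3 + 2.45*q^2 - 4.37*q - 8.59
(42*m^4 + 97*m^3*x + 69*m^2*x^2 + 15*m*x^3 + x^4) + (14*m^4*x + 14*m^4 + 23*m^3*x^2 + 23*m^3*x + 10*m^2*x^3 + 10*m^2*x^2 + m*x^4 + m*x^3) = 14*m^4*x + 56*m^4 + 23*m^3*x^2 + 120*m^3*x + 10*m^2*x^3 + 79*m^2*x^2 + m*x^4 + 16*m*x^3 + x^4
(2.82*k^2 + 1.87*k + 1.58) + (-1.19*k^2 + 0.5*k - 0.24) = 1.63*k^2 + 2.37*k + 1.34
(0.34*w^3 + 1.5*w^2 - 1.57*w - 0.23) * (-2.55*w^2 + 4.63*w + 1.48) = -0.867*w^5 - 2.2508*w^4 + 11.4517*w^3 - 4.4626*w^2 - 3.3885*w - 0.3404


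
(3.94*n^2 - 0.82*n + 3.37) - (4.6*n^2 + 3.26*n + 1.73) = -0.66*n^2 - 4.08*n + 1.64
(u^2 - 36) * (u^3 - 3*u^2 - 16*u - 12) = u^5 - 3*u^4 - 52*u^3 + 96*u^2 + 576*u + 432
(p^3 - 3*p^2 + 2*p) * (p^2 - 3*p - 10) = p^5 - 6*p^4 + p^3 + 24*p^2 - 20*p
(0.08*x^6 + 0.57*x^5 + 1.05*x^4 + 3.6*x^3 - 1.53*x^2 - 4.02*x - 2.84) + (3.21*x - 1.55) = 0.08*x^6 + 0.57*x^5 + 1.05*x^4 + 3.6*x^3 - 1.53*x^2 - 0.81*x - 4.39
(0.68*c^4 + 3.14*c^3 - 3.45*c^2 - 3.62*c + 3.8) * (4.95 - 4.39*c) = -2.9852*c^5 - 10.4186*c^4 + 30.6885*c^3 - 1.1857*c^2 - 34.601*c + 18.81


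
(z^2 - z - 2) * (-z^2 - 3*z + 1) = -z^4 - 2*z^3 + 6*z^2 + 5*z - 2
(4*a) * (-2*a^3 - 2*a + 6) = -8*a^4 - 8*a^2 + 24*a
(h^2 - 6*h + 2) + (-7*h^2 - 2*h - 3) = -6*h^2 - 8*h - 1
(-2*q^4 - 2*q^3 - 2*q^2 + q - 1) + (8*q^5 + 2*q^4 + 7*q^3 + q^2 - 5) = 8*q^5 + 5*q^3 - q^2 + q - 6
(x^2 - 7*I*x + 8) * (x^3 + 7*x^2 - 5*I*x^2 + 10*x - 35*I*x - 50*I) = x^5 + 7*x^4 - 12*I*x^4 - 17*x^3 - 84*I*x^3 - 189*x^2 - 160*I*x^2 - 270*x - 280*I*x - 400*I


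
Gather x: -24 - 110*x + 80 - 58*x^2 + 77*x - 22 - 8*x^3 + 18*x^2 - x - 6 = -8*x^3 - 40*x^2 - 34*x + 28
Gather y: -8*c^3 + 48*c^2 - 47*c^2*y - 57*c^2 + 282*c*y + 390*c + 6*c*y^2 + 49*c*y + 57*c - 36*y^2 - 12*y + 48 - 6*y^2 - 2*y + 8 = -8*c^3 - 9*c^2 + 447*c + y^2*(6*c - 42) + y*(-47*c^2 + 331*c - 14) + 56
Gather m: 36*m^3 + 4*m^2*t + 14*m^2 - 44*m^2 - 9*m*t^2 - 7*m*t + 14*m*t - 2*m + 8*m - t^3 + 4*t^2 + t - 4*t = 36*m^3 + m^2*(4*t - 30) + m*(-9*t^2 + 7*t + 6) - t^3 + 4*t^2 - 3*t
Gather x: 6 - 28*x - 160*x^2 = -160*x^2 - 28*x + 6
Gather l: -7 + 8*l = 8*l - 7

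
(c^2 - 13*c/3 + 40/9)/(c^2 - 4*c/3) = (9*c^2 - 39*c + 40)/(3*c*(3*c - 4))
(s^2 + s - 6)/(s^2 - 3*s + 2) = (s + 3)/(s - 1)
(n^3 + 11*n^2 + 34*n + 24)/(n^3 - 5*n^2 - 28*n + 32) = (n^2 + 7*n + 6)/(n^2 - 9*n + 8)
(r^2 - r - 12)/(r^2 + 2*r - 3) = (r - 4)/(r - 1)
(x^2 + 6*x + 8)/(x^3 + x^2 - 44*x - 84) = (x + 4)/(x^2 - x - 42)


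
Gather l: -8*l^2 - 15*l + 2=-8*l^2 - 15*l + 2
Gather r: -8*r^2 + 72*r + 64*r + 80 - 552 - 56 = -8*r^2 + 136*r - 528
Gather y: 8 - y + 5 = 13 - y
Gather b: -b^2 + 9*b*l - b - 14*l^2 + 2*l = -b^2 + b*(9*l - 1) - 14*l^2 + 2*l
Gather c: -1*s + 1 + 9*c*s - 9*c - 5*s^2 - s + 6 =c*(9*s - 9) - 5*s^2 - 2*s + 7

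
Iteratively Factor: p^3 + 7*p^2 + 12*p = (p)*(p^2 + 7*p + 12) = p*(p + 3)*(p + 4)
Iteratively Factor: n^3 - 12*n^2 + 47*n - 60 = (n - 5)*(n^2 - 7*n + 12) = (n - 5)*(n - 4)*(n - 3)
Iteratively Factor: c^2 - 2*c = (c)*(c - 2)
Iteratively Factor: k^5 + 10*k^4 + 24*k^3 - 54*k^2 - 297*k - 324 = (k + 3)*(k^4 + 7*k^3 + 3*k^2 - 63*k - 108) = (k + 3)*(k + 4)*(k^3 + 3*k^2 - 9*k - 27) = (k + 3)^2*(k + 4)*(k^2 - 9) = (k + 3)^3*(k + 4)*(k - 3)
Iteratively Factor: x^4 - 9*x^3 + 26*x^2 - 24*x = (x)*(x^3 - 9*x^2 + 26*x - 24) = x*(x - 2)*(x^2 - 7*x + 12) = x*(x - 4)*(x - 2)*(x - 3)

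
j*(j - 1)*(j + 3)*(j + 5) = j^4 + 7*j^3 + 7*j^2 - 15*j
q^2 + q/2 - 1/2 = (q - 1/2)*(q + 1)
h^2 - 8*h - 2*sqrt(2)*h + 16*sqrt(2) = (h - 8)*(h - 2*sqrt(2))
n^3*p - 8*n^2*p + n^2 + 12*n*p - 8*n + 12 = (n - 6)*(n - 2)*(n*p + 1)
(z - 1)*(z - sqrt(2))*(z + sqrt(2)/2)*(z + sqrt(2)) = z^4 - z^3 + sqrt(2)*z^3/2 - 2*z^2 - sqrt(2)*z^2/2 - sqrt(2)*z + 2*z + sqrt(2)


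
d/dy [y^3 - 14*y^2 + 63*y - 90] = 3*y^2 - 28*y + 63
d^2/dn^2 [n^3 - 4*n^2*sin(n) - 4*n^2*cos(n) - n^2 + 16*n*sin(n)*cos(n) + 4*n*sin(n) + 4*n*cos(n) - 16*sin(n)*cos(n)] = 4*sqrt(2)*n^2*sin(n + pi/4) + 12*n*sin(n) - 32*n*sin(2*n) - 20*n*cos(n) + 6*n - 16*sin(n) + 32*sqrt(2)*sin(2*n + pi/4) - 2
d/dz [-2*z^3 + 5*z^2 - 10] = 2*z*(5 - 3*z)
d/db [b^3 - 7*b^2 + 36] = b*(3*b - 14)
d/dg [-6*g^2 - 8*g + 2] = -12*g - 8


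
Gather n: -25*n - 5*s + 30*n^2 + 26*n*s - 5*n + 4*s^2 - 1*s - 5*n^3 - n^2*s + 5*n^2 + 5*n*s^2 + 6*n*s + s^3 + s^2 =-5*n^3 + n^2*(35 - s) + n*(5*s^2 + 32*s - 30) + s^3 + 5*s^2 - 6*s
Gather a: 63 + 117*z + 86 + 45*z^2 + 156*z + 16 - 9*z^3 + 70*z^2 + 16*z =-9*z^3 + 115*z^2 + 289*z + 165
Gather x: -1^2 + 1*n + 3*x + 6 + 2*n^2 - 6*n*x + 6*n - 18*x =2*n^2 + 7*n + x*(-6*n - 15) + 5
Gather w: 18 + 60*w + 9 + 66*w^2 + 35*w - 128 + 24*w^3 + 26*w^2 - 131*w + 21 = 24*w^3 + 92*w^2 - 36*w - 80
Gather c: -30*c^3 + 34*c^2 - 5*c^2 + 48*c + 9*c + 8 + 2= -30*c^3 + 29*c^2 + 57*c + 10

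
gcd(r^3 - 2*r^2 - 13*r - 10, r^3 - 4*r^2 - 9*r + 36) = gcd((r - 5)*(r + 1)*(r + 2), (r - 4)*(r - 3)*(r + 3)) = 1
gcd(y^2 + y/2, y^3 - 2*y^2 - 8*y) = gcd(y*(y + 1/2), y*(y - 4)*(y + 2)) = y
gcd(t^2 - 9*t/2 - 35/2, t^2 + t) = 1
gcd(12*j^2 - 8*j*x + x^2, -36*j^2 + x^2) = -6*j + x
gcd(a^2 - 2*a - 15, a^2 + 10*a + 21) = a + 3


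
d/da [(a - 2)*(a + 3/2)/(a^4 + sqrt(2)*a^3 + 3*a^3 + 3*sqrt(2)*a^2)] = (-2*a^4 - 3*a^3/2 - sqrt(2)*a^3 + sqrt(2)*a^2 + 15*a^2 + 21*sqrt(2)*a/2 + 27*a + 18*sqrt(2))/(a^3*(a^4 + 2*sqrt(2)*a^3 + 6*a^3 + 11*a^2 + 12*sqrt(2)*a^2 + 12*a + 18*sqrt(2)*a + 18))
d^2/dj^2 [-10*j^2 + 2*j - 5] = -20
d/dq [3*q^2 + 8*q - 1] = 6*q + 8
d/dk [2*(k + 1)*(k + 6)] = 4*k + 14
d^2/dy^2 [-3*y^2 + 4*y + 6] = -6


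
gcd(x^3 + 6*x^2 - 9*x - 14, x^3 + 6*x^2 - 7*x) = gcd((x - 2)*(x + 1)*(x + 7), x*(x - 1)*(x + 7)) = x + 7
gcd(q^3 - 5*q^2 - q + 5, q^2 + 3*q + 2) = q + 1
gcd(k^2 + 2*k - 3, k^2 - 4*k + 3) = k - 1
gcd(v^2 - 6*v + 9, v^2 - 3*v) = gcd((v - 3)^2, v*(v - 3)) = v - 3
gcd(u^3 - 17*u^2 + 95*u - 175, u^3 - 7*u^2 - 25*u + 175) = u^2 - 12*u + 35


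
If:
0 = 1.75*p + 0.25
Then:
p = -0.14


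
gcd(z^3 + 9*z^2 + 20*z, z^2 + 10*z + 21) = 1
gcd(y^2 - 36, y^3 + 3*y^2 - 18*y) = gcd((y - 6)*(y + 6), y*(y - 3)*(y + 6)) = y + 6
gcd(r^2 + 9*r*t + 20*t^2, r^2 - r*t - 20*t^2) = r + 4*t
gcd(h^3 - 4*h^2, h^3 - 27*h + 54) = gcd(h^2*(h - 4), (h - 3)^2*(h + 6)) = 1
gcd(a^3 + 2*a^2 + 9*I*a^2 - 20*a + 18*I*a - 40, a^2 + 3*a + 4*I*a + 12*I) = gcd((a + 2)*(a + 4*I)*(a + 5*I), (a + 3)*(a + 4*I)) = a + 4*I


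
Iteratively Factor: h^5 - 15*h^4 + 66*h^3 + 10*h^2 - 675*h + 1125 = (h - 3)*(h^4 - 12*h^3 + 30*h^2 + 100*h - 375) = (h - 5)*(h - 3)*(h^3 - 7*h^2 - 5*h + 75) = (h - 5)^2*(h - 3)*(h^2 - 2*h - 15) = (h - 5)^3*(h - 3)*(h + 3)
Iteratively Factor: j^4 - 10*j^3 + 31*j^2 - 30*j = (j)*(j^3 - 10*j^2 + 31*j - 30) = j*(j - 2)*(j^2 - 8*j + 15) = j*(j - 3)*(j - 2)*(j - 5)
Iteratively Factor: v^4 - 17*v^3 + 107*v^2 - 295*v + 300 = (v - 4)*(v^3 - 13*v^2 + 55*v - 75) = (v - 4)*(v - 3)*(v^2 - 10*v + 25) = (v - 5)*(v - 4)*(v - 3)*(v - 5)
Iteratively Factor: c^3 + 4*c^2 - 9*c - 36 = (c + 4)*(c^2 - 9) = (c - 3)*(c + 4)*(c + 3)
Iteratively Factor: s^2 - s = (s - 1)*(s)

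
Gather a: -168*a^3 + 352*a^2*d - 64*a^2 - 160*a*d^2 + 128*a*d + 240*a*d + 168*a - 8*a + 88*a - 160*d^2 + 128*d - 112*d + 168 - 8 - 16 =-168*a^3 + a^2*(352*d - 64) + a*(-160*d^2 + 368*d + 248) - 160*d^2 + 16*d + 144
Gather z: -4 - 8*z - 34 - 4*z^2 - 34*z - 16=-4*z^2 - 42*z - 54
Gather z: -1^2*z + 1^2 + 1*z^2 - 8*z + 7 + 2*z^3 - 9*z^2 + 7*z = 2*z^3 - 8*z^2 - 2*z + 8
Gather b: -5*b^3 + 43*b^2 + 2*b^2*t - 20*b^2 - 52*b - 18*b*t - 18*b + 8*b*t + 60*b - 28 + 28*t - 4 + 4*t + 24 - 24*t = -5*b^3 + b^2*(2*t + 23) + b*(-10*t - 10) + 8*t - 8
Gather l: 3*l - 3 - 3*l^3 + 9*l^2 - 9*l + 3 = -3*l^3 + 9*l^2 - 6*l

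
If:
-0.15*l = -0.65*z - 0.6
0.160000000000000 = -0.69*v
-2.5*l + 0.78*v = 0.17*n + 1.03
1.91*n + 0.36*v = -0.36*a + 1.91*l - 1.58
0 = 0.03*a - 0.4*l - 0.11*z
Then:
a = -10.98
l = -0.54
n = 0.75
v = -0.23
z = -1.05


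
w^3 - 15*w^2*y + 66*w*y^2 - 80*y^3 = (w - 8*y)*(w - 5*y)*(w - 2*y)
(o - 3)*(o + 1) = o^2 - 2*o - 3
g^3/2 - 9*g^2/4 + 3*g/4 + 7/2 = (g/2 + 1/2)*(g - 7/2)*(g - 2)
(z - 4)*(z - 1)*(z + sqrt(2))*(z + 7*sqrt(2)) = z^4 - 5*z^3 + 8*sqrt(2)*z^3 - 40*sqrt(2)*z^2 + 18*z^2 - 70*z + 32*sqrt(2)*z + 56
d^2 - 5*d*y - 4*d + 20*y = (d - 4)*(d - 5*y)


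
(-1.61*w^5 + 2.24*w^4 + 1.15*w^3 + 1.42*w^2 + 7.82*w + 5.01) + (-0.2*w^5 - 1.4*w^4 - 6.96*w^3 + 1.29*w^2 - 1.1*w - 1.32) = -1.81*w^5 + 0.84*w^4 - 5.81*w^3 + 2.71*w^2 + 6.72*w + 3.69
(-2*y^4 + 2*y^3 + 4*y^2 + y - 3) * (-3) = 6*y^4 - 6*y^3 - 12*y^2 - 3*y + 9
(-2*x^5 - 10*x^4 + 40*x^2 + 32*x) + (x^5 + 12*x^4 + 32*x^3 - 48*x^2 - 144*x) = -x^5 + 2*x^4 + 32*x^3 - 8*x^2 - 112*x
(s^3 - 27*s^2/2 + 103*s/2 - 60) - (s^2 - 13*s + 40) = s^3 - 29*s^2/2 + 129*s/2 - 100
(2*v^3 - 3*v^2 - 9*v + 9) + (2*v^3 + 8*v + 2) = 4*v^3 - 3*v^2 - v + 11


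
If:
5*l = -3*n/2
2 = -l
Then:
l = -2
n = 20/3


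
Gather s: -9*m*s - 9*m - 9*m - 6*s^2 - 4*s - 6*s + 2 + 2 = -18*m - 6*s^2 + s*(-9*m - 10) + 4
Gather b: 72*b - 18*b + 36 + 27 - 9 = 54*b + 54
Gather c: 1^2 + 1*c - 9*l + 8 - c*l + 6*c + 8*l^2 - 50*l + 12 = c*(7 - l) + 8*l^2 - 59*l + 21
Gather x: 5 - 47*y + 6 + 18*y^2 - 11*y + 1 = 18*y^2 - 58*y + 12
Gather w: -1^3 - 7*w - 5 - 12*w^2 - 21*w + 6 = -12*w^2 - 28*w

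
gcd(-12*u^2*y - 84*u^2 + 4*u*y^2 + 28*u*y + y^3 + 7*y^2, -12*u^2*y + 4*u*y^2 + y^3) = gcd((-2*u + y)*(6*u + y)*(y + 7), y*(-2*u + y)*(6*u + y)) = -12*u^2 + 4*u*y + y^2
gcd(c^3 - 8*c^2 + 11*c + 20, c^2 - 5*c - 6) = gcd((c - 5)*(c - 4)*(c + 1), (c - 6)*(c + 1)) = c + 1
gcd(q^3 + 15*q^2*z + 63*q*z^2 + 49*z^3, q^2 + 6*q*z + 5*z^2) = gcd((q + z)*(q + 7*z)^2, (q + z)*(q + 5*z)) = q + z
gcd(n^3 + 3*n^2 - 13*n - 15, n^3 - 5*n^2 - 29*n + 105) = n^2 + 2*n - 15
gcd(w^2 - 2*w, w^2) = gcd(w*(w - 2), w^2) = w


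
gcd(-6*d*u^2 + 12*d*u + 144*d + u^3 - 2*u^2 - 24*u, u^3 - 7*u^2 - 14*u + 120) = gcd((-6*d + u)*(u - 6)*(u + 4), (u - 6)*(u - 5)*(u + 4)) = u^2 - 2*u - 24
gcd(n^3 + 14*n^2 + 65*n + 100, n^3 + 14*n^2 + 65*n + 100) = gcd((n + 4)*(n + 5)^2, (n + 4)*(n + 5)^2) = n^3 + 14*n^2 + 65*n + 100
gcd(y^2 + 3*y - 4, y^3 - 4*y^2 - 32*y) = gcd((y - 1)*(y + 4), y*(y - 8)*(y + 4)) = y + 4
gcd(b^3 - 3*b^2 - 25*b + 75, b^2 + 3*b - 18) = b - 3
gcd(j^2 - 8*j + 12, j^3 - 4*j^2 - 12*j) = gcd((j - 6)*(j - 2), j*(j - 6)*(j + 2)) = j - 6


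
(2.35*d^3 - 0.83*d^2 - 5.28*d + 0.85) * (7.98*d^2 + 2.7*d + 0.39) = 18.753*d^5 - 0.2784*d^4 - 43.4589*d^3 - 7.7967*d^2 + 0.2358*d + 0.3315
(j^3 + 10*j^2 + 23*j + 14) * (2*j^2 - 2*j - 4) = 2*j^5 + 18*j^4 + 22*j^3 - 58*j^2 - 120*j - 56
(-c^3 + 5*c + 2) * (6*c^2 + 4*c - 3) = -6*c^5 - 4*c^4 + 33*c^3 + 32*c^2 - 7*c - 6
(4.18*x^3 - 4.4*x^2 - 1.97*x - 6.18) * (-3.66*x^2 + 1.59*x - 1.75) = -15.2988*x^5 + 22.7502*x^4 - 7.1008*x^3 + 27.1865*x^2 - 6.3787*x + 10.815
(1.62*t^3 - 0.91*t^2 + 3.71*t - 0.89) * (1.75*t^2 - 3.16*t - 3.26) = 2.835*t^5 - 6.7117*t^4 + 4.0869*t^3 - 10.3145*t^2 - 9.2822*t + 2.9014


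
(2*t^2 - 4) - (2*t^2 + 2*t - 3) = -2*t - 1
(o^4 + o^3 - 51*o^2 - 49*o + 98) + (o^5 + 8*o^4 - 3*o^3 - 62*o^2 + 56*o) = o^5 + 9*o^4 - 2*o^3 - 113*o^2 + 7*o + 98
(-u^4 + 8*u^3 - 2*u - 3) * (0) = 0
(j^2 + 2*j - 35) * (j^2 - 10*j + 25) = j^4 - 8*j^3 - 30*j^2 + 400*j - 875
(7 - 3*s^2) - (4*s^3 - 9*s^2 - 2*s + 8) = -4*s^3 + 6*s^2 + 2*s - 1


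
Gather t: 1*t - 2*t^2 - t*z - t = -2*t^2 - t*z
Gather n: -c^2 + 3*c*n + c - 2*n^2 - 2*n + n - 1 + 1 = -c^2 + c - 2*n^2 + n*(3*c - 1)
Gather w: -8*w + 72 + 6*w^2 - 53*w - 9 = 6*w^2 - 61*w + 63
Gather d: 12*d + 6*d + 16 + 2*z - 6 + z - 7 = 18*d + 3*z + 3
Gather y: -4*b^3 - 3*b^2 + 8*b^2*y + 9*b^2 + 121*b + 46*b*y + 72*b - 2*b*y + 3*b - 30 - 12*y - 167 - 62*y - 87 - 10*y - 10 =-4*b^3 + 6*b^2 + 196*b + y*(8*b^2 + 44*b - 84) - 294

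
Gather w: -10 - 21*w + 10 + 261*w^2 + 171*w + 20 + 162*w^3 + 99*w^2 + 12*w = 162*w^3 + 360*w^2 + 162*w + 20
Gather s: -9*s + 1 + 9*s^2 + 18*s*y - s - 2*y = 9*s^2 + s*(18*y - 10) - 2*y + 1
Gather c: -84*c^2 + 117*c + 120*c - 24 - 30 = -84*c^2 + 237*c - 54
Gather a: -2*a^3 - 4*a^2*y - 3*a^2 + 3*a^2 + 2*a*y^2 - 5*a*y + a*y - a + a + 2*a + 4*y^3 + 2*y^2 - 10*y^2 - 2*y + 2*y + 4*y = -2*a^3 - 4*a^2*y + a*(2*y^2 - 4*y + 2) + 4*y^3 - 8*y^2 + 4*y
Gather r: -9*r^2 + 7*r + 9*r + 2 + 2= -9*r^2 + 16*r + 4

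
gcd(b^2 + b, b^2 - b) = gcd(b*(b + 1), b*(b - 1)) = b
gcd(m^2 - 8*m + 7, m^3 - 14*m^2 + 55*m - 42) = m^2 - 8*m + 7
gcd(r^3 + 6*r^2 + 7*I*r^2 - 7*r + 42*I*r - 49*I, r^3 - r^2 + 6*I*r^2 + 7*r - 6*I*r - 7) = r^2 + r*(-1 + 7*I) - 7*I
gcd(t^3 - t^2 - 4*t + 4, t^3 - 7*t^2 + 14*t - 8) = t^2 - 3*t + 2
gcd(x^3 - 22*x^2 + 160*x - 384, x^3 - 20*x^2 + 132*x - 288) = x^2 - 14*x + 48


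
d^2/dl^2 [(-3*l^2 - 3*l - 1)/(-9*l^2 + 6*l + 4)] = 6*(135*l^3 + 189*l^2 + 54*l + 16)/(729*l^6 - 1458*l^5 + 1080*l^3 - 288*l - 64)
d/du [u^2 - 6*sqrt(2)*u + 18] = 2*u - 6*sqrt(2)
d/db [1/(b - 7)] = -1/(b - 7)^2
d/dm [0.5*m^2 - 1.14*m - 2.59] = 1.0*m - 1.14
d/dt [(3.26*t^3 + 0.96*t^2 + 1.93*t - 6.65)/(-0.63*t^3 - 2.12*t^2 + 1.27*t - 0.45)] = (8.88178419700125e-16*t^5 - 6.3064*t^4 + 10.7122*t^3 - 11.6587*t^2 - 29.06*t + 7.577)/(0.3969*t^6 + 2.6712*t^5 + 2.8942*t^4 - 4.8178*t^3 + 3.5209*t^2 - 1.143*t + 0.2025)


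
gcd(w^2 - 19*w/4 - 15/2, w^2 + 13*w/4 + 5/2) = w + 5/4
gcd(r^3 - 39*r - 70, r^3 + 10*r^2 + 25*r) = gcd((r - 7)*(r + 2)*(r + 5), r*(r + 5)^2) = r + 5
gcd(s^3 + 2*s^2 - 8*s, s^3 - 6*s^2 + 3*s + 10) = s - 2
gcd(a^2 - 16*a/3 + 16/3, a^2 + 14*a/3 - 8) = a - 4/3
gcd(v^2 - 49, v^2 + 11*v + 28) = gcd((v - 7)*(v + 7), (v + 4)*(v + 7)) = v + 7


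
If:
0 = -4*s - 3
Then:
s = -3/4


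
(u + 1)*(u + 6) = u^2 + 7*u + 6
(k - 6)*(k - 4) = k^2 - 10*k + 24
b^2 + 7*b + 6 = (b + 1)*(b + 6)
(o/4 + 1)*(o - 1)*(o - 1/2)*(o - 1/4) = o^4/4 + 9*o^3/16 - 49*o^2/32 + 27*o/32 - 1/8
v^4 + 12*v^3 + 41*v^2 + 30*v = v*(v + 1)*(v + 5)*(v + 6)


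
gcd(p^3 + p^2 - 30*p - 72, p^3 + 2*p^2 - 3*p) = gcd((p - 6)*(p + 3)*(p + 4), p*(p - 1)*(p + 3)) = p + 3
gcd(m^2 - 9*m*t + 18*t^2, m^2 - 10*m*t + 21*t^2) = -m + 3*t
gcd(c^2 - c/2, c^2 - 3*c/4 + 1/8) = c - 1/2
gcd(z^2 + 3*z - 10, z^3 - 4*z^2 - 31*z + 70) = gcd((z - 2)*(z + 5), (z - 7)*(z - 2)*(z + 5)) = z^2 + 3*z - 10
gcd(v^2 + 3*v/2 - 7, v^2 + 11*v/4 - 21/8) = v + 7/2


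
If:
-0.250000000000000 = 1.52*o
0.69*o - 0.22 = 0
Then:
No Solution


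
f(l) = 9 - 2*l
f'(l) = -2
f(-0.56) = 10.12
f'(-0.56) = -2.00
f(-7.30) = 23.60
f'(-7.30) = -2.00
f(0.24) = 8.52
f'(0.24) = -2.00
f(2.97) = 3.06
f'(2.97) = -2.00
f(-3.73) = 16.46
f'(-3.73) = -2.00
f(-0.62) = 10.24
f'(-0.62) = -2.00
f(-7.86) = 24.72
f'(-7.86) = -2.00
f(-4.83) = 18.66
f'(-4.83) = -2.00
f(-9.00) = 27.00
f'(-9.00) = -2.00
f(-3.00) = 15.00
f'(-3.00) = -2.00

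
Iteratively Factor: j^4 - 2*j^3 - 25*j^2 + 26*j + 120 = (j - 5)*(j^3 + 3*j^2 - 10*j - 24) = (j - 5)*(j - 3)*(j^2 + 6*j + 8) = (j - 5)*(j - 3)*(j + 4)*(j + 2)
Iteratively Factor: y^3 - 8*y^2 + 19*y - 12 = (y - 3)*(y^2 - 5*y + 4) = (y - 4)*(y - 3)*(y - 1)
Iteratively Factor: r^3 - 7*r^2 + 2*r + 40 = (r - 4)*(r^2 - 3*r - 10) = (r - 4)*(r + 2)*(r - 5)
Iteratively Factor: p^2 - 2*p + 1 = (p - 1)*(p - 1)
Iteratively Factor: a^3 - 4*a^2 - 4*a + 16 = (a - 2)*(a^2 - 2*a - 8) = (a - 4)*(a - 2)*(a + 2)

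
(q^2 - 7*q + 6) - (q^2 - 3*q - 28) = 34 - 4*q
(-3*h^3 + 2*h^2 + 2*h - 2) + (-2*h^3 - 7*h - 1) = -5*h^3 + 2*h^2 - 5*h - 3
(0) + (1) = 1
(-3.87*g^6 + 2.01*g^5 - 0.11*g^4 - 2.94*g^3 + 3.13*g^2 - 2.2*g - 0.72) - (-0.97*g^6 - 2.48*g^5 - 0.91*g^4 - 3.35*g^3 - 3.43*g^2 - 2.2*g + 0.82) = -2.9*g^6 + 4.49*g^5 + 0.8*g^4 + 0.41*g^3 + 6.56*g^2 - 1.54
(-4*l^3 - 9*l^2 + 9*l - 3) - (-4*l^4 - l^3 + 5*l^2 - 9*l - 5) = 4*l^4 - 3*l^3 - 14*l^2 + 18*l + 2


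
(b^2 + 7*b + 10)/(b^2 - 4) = (b + 5)/(b - 2)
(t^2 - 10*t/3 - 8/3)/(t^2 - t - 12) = (t + 2/3)/(t + 3)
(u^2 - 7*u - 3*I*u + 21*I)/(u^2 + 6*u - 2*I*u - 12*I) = (u^2 - u*(7 + 3*I) + 21*I)/(u^2 + 2*u*(3 - I) - 12*I)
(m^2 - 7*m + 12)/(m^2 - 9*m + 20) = (m - 3)/(m - 5)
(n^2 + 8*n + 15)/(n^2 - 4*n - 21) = (n + 5)/(n - 7)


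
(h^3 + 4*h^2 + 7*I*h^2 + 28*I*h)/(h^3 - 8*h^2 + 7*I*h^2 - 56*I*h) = (h + 4)/(h - 8)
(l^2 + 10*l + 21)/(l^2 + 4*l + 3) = (l + 7)/(l + 1)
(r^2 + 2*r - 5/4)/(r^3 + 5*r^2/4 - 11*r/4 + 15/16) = 4/(4*r - 3)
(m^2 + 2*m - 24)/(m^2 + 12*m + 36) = (m - 4)/(m + 6)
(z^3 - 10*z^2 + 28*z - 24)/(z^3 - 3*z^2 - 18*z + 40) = (z^2 - 8*z + 12)/(z^2 - z - 20)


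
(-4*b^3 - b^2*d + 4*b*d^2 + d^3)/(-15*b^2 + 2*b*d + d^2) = (-4*b^3 - b^2*d + 4*b*d^2 + d^3)/(-15*b^2 + 2*b*d + d^2)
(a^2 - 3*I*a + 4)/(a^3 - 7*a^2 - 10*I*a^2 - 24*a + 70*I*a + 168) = (a + I)/(a^2 - a*(7 + 6*I) + 42*I)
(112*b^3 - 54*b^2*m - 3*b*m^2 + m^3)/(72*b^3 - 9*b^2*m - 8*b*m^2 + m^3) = (14*b^2 - 5*b*m - m^2)/(9*b^2 - m^2)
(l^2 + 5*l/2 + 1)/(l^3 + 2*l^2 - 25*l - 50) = (l + 1/2)/(l^2 - 25)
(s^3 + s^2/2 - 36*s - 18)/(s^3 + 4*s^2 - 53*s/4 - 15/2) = 2*(s - 6)/(2*s - 5)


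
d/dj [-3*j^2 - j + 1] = -6*j - 1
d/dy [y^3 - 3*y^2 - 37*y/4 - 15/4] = 3*y^2 - 6*y - 37/4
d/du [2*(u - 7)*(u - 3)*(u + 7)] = 6*u^2 - 12*u - 98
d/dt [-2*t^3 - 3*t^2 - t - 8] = -6*t^2 - 6*t - 1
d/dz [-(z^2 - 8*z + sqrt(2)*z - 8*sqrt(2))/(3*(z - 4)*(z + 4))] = (-8*z^2 + sqrt(2)*z^2 - 16*sqrt(2)*z + 32*z - 128 + 16*sqrt(2))/(3*(z^4 - 32*z^2 + 256))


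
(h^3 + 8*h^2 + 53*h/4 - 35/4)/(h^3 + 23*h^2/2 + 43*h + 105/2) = (h - 1/2)/(h + 3)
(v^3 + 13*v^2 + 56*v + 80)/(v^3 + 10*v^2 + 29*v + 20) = (v + 4)/(v + 1)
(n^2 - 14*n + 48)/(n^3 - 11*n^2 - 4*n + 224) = (n - 6)/(n^2 - 3*n - 28)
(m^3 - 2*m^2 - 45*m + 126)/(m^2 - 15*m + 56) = (m^3 - 2*m^2 - 45*m + 126)/(m^2 - 15*m + 56)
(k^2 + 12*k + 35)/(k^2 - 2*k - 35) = (k + 7)/(k - 7)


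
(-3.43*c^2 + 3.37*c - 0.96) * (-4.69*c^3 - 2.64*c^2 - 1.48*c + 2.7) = 16.0867*c^5 - 6.7501*c^4 + 0.682*c^3 - 11.7142*c^2 + 10.5198*c - 2.592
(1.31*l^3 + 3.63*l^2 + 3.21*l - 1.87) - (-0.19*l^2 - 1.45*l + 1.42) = 1.31*l^3 + 3.82*l^2 + 4.66*l - 3.29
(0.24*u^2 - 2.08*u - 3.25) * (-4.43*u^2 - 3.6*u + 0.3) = -1.0632*u^4 + 8.3504*u^3 + 21.9575*u^2 + 11.076*u - 0.975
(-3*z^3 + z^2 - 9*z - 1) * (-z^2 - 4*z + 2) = 3*z^5 + 11*z^4 - z^3 + 39*z^2 - 14*z - 2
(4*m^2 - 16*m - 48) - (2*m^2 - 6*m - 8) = 2*m^2 - 10*m - 40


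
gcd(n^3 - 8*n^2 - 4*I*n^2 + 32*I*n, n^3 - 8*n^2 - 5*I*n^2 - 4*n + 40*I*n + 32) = n^2 + n*(-8 - 4*I) + 32*I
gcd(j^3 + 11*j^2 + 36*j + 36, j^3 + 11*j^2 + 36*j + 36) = j^3 + 11*j^2 + 36*j + 36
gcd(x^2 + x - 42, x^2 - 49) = x + 7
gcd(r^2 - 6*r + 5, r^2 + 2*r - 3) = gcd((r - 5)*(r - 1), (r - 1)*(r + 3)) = r - 1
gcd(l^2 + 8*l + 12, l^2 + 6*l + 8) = l + 2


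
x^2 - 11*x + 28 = (x - 7)*(x - 4)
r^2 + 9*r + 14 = (r + 2)*(r + 7)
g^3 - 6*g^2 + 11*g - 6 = (g - 3)*(g - 2)*(g - 1)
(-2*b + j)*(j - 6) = -2*b*j + 12*b + j^2 - 6*j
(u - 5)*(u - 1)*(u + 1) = u^3 - 5*u^2 - u + 5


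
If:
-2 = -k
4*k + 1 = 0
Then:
No Solution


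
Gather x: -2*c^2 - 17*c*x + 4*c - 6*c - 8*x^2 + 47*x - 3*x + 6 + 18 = -2*c^2 - 2*c - 8*x^2 + x*(44 - 17*c) + 24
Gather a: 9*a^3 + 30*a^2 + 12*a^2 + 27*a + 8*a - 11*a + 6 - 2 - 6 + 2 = 9*a^3 + 42*a^2 + 24*a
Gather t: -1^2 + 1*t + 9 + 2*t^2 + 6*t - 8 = 2*t^2 + 7*t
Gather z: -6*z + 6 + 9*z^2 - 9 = 9*z^2 - 6*z - 3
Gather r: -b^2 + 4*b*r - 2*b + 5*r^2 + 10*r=-b^2 - 2*b + 5*r^2 + r*(4*b + 10)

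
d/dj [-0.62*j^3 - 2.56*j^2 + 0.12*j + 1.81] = -1.86*j^2 - 5.12*j + 0.12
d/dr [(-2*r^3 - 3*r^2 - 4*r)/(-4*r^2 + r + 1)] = (8*r^4 - 4*r^3 - 25*r^2 - 6*r - 4)/(16*r^4 - 8*r^3 - 7*r^2 + 2*r + 1)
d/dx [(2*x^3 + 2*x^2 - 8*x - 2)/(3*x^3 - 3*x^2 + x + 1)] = 2*(-6*x^4 + 26*x^3 + x^2 - 4*x - 3)/(9*x^6 - 18*x^5 + 15*x^4 - 5*x^2 + 2*x + 1)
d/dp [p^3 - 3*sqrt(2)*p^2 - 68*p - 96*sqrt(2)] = 3*p^2 - 6*sqrt(2)*p - 68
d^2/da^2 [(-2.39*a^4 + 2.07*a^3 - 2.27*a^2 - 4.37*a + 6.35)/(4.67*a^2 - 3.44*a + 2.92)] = (-104.246542*a^6 + 230.369232*a^5 - 365.2398*a^4 + 113.105582*a^3 + 647.35329*a^2 - 148.624584*a - 149.396968)/(101.847563*a^6 - 225.067848*a^5 + 356.8347*a^4 - 322.16288*a^3 + 223.1172*a^2 - 87.992448*a + 24.897088)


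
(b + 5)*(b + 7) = b^2 + 12*b + 35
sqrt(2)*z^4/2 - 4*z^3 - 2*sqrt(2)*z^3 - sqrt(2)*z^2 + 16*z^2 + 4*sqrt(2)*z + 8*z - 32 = (z - 4)*(z - 4*sqrt(2))*(z - sqrt(2))*(sqrt(2)*z/2 + 1)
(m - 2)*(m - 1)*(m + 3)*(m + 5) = m^4 + 5*m^3 - 7*m^2 - 29*m + 30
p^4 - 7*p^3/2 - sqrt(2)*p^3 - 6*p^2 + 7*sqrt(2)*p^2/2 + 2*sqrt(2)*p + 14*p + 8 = (p - 4)*(p + 1/2)*(p - 2*sqrt(2))*(p + sqrt(2))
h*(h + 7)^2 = h^3 + 14*h^2 + 49*h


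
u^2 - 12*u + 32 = (u - 8)*(u - 4)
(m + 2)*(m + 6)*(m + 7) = m^3 + 15*m^2 + 68*m + 84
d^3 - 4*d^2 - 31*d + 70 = (d - 7)*(d - 2)*(d + 5)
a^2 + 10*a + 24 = (a + 4)*(a + 6)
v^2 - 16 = (v - 4)*(v + 4)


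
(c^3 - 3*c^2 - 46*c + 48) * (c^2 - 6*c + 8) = c^5 - 9*c^4 - 20*c^3 + 300*c^2 - 656*c + 384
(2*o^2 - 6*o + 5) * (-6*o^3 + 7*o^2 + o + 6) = -12*o^5 + 50*o^4 - 70*o^3 + 41*o^2 - 31*o + 30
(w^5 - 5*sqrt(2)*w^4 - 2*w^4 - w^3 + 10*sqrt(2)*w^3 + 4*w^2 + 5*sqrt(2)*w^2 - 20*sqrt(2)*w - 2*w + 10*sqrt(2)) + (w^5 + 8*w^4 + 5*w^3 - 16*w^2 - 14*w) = 2*w^5 - 5*sqrt(2)*w^4 + 6*w^4 + 4*w^3 + 10*sqrt(2)*w^3 - 12*w^2 + 5*sqrt(2)*w^2 - 20*sqrt(2)*w - 16*w + 10*sqrt(2)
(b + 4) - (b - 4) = 8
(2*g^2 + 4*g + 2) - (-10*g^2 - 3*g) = 12*g^2 + 7*g + 2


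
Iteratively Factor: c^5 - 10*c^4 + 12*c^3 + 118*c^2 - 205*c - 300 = (c - 5)*(c^4 - 5*c^3 - 13*c^2 + 53*c + 60) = (c - 5)*(c + 3)*(c^3 - 8*c^2 + 11*c + 20) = (c - 5)*(c + 1)*(c + 3)*(c^2 - 9*c + 20) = (c - 5)*(c - 4)*(c + 1)*(c + 3)*(c - 5)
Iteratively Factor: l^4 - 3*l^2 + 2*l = (l)*(l^3 - 3*l + 2) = l*(l - 1)*(l^2 + l - 2) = l*(l - 1)^2*(l + 2)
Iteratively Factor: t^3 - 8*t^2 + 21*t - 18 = (t - 3)*(t^2 - 5*t + 6) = (t - 3)^2*(t - 2)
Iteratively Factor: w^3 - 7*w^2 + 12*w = (w - 3)*(w^2 - 4*w) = (w - 4)*(w - 3)*(w)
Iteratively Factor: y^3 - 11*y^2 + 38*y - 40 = (y - 5)*(y^2 - 6*y + 8) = (y - 5)*(y - 4)*(y - 2)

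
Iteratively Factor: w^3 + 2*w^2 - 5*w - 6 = (w + 1)*(w^2 + w - 6) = (w + 1)*(w + 3)*(w - 2)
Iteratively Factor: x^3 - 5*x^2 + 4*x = (x)*(x^2 - 5*x + 4) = x*(x - 1)*(x - 4)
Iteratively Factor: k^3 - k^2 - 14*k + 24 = (k - 2)*(k^2 + k - 12) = (k - 2)*(k + 4)*(k - 3)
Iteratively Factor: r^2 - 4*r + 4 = (r - 2)*(r - 2)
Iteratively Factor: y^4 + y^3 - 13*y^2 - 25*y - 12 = (y - 4)*(y^3 + 5*y^2 + 7*y + 3) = (y - 4)*(y + 1)*(y^2 + 4*y + 3) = (y - 4)*(y + 1)^2*(y + 3)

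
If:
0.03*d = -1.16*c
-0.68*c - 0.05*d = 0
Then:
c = 0.00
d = 0.00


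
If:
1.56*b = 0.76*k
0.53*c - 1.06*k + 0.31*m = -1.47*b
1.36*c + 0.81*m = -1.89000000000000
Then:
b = -0.00802188884502347*m - 1.04357481247533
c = -0.595588235294118*m - 1.38970588235294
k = -0.0164659823661008*m - 2.14207461508093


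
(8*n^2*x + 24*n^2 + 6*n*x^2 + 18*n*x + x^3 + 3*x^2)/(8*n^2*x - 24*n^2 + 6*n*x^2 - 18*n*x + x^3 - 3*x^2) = (x + 3)/(x - 3)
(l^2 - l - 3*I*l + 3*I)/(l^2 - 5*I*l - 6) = (l - 1)/(l - 2*I)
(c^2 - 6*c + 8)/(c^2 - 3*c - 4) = (c - 2)/(c + 1)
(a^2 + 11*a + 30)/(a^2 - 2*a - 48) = (a + 5)/(a - 8)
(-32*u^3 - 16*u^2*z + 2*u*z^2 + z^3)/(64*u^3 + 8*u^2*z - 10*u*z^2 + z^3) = (4*u + z)/(-8*u + z)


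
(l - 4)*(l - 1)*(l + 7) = l^3 + 2*l^2 - 31*l + 28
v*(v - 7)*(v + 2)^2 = v^4 - 3*v^3 - 24*v^2 - 28*v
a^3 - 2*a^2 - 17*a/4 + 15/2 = (a - 5/2)*(a - 3/2)*(a + 2)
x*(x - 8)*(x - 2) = x^3 - 10*x^2 + 16*x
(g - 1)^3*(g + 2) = g^4 - g^3 - 3*g^2 + 5*g - 2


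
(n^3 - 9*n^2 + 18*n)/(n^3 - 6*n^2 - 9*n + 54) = n/(n + 3)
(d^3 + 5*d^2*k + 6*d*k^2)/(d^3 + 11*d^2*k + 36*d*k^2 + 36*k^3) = d/(d + 6*k)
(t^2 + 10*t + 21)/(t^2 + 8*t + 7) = (t + 3)/(t + 1)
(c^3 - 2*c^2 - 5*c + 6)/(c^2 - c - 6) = c - 1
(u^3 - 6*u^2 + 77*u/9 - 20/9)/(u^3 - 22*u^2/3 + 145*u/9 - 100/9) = (3*u - 1)/(3*u - 5)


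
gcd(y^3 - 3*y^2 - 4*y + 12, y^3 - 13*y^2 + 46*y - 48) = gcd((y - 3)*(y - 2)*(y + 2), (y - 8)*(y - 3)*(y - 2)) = y^2 - 5*y + 6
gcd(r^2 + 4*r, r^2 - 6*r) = r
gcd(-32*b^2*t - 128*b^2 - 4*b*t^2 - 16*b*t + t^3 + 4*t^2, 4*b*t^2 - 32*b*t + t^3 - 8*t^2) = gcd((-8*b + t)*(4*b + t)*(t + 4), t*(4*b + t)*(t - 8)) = 4*b + t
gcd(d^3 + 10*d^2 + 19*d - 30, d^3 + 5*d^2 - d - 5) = d^2 + 4*d - 5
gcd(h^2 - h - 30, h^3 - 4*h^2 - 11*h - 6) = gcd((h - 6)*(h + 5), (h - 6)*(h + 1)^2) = h - 6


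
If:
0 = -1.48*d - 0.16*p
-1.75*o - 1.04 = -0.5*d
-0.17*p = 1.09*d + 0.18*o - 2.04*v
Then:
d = -4.73239436619718*v - 0.248152444076222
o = -1.35211267605634*v - 0.665186412593206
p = 43.7746478873239*v + 2.29541010770505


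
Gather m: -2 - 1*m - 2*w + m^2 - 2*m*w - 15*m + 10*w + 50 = m^2 + m*(-2*w - 16) + 8*w + 48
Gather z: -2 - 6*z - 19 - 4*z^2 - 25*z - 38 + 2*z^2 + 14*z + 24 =-2*z^2 - 17*z - 35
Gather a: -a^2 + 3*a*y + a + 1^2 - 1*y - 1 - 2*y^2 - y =-a^2 + a*(3*y + 1) - 2*y^2 - 2*y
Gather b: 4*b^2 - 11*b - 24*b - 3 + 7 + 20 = 4*b^2 - 35*b + 24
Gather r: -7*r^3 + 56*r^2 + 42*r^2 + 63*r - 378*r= -7*r^3 + 98*r^2 - 315*r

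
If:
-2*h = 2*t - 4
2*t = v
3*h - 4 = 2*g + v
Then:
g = 1 - 5*v/4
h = 2 - v/2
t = v/2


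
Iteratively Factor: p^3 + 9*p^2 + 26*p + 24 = (p + 2)*(p^2 + 7*p + 12) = (p + 2)*(p + 3)*(p + 4)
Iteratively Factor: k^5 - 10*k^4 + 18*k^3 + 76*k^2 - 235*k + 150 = (k - 1)*(k^4 - 9*k^3 + 9*k^2 + 85*k - 150) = (k - 5)*(k - 1)*(k^3 - 4*k^2 - 11*k + 30) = (k - 5)*(k - 1)*(k + 3)*(k^2 - 7*k + 10) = (k - 5)^2*(k - 1)*(k + 3)*(k - 2)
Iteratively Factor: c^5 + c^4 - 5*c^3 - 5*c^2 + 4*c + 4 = (c + 2)*(c^4 - c^3 - 3*c^2 + c + 2) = (c + 1)*(c + 2)*(c^3 - 2*c^2 - c + 2) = (c - 2)*(c + 1)*(c + 2)*(c^2 - 1) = (c - 2)*(c + 1)^2*(c + 2)*(c - 1)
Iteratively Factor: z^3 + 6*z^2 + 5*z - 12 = (z + 4)*(z^2 + 2*z - 3) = (z - 1)*(z + 4)*(z + 3)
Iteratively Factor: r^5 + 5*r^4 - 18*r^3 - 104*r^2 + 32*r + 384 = (r - 4)*(r^4 + 9*r^3 + 18*r^2 - 32*r - 96) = (r - 4)*(r + 4)*(r^3 + 5*r^2 - 2*r - 24) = (r - 4)*(r + 4)^2*(r^2 + r - 6) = (r - 4)*(r - 2)*(r + 4)^2*(r + 3)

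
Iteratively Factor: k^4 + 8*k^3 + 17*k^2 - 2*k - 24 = (k + 4)*(k^3 + 4*k^2 + k - 6) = (k + 2)*(k + 4)*(k^2 + 2*k - 3) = (k + 2)*(k + 3)*(k + 4)*(k - 1)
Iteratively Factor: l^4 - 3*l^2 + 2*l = (l - 1)*(l^3 + l^2 - 2*l) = (l - 1)*(l + 2)*(l^2 - l) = (l - 1)^2*(l + 2)*(l)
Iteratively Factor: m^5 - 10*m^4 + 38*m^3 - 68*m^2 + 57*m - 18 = (m - 1)*(m^4 - 9*m^3 + 29*m^2 - 39*m + 18) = (m - 2)*(m - 1)*(m^3 - 7*m^2 + 15*m - 9) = (m - 2)*(m - 1)^2*(m^2 - 6*m + 9) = (m - 3)*(m - 2)*(m - 1)^2*(m - 3)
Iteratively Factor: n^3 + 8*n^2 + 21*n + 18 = (n + 2)*(n^2 + 6*n + 9) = (n + 2)*(n + 3)*(n + 3)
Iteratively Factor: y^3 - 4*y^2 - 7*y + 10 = (y - 5)*(y^2 + y - 2) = (y - 5)*(y + 2)*(y - 1)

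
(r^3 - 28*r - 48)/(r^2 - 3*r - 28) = (r^2 - 4*r - 12)/(r - 7)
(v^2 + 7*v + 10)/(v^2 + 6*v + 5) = (v + 2)/(v + 1)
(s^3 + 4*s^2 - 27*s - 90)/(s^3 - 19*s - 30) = (s + 6)/(s + 2)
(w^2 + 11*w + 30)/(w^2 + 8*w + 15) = (w + 6)/(w + 3)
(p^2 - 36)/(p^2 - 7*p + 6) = (p + 6)/(p - 1)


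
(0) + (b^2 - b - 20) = b^2 - b - 20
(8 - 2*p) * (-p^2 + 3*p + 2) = 2*p^3 - 14*p^2 + 20*p + 16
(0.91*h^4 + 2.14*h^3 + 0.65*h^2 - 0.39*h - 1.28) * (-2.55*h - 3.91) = -2.3205*h^5 - 9.0151*h^4 - 10.0249*h^3 - 1.547*h^2 + 4.7889*h + 5.0048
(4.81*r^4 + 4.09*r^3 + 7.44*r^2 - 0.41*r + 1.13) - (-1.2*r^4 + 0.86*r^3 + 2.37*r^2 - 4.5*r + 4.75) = 6.01*r^4 + 3.23*r^3 + 5.07*r^2 + 4.09*r - 3.62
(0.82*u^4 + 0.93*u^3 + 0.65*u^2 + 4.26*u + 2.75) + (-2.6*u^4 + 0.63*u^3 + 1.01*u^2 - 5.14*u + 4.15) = -1.78*u^4 + 1.56*u^3 + 1.66*u^2 - 0.88*u + 6.9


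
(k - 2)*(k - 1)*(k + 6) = k^3 + 3*k^2 - 16*k + 12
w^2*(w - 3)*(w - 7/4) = w^4 - 19*w^3/4 + 21*w^2/4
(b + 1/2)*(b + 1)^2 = b^3 + 5*b^2/2 + 2*b + 1/2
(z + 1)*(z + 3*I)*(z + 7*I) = z^3 + z^2 + 10*I*z^2 - 21*z + 10*I*z - 21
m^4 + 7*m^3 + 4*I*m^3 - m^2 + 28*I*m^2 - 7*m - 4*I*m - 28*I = (m - 1)*(m + 1)*(m + 7)*(m + 4*I)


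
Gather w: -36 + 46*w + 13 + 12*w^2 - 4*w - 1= 12*w^2 + 42*w - 24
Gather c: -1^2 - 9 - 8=-18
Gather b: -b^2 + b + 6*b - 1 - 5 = -b^2 + 7*b - 6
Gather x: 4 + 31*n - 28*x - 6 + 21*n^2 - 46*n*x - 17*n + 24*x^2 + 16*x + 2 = 21*n^2 + 14*n + 24*x^2 + x*(-46*n - 12)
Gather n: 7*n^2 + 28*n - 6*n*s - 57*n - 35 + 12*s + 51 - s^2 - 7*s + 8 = 7*n^2 + n*(-6*s - 29) - s^2 + 5*s + 24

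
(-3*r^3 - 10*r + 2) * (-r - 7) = 3*r^4 + 21*r^3 + 10*r^2 + 68*r - 14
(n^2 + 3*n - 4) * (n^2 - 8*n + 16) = n^4 - 5*n^3 - 12*n^2 + 80*n - 64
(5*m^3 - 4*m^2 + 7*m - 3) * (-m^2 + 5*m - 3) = -5*m^5 + 29*m^4 - 42*m^3 + 50*m^2 - 36*m + 9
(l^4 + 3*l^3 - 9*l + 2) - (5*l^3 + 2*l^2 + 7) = l^4 - 2*l^3 - 2*l^2 - 9*l - 5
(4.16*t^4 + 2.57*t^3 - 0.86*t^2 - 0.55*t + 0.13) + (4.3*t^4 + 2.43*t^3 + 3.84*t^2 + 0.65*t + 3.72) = 8.46*t^4 + 5.0*t^3 + 2.98*t^2 + 0.1*t + 3.85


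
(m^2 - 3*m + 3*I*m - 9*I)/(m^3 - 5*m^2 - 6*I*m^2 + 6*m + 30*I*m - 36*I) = (m + 3*I)/(m^2 + m*(-2 - 6*I) + 12*I)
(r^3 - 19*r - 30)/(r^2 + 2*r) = r - 2 - 15/r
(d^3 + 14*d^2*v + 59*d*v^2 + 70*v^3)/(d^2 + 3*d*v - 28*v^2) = (-d^2 - 7*d*v - 10*v^2)/(-d + 4*v)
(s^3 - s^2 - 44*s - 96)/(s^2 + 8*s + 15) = (s^2 - 4*s - 32)/(s + 5)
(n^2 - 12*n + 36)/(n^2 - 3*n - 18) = (n - 6)/(n + 3)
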